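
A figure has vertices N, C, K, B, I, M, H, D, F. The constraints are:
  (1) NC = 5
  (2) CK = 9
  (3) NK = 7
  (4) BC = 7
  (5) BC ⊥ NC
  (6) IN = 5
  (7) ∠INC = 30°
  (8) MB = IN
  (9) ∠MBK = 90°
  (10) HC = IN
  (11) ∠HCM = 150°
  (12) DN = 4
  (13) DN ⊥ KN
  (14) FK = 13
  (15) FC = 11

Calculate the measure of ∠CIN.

Step 1: By the law of cosines on triangle INC: IC² = 5² + 5² − 2·5·5·cos(30°) = 6.7, so IC ≈ 2.59.
Step 2: By the inverse law of cosines on triangle CIN: cos(∠CIN) = (2.59² + 5² − 5²) / (2·2.59·5) = 6.7/25.88 = 0.2588, so ∠CIN = 75°.

Therefore, the measure of angle ∠CIN = 75°.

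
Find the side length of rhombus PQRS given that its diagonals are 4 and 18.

In a rhombus, the diagonals bisect each other perpendicularly, creating four congruent right triangles.
Each triangle has legs 2 (half of 4) and 9 (half of 18).
The hypotenuse of each right triangle is a side of the rhombus:
side = sqrt(2^2 + 9^2) = sqrt(85)

sqrt(85)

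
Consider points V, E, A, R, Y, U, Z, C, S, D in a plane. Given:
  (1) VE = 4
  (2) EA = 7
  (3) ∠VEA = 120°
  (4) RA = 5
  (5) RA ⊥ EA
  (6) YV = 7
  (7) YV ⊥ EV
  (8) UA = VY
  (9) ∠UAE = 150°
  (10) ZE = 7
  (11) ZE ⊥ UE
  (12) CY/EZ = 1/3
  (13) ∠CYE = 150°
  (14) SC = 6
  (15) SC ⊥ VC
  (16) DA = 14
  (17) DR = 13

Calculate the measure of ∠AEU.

From the given relations: UA = VY = 7.
Step 1: By the law of cosines on triangle EAU: EU² = 7² + 7² − 2·7·7·cos(150°) = 182.87, so EU ≈ 13.52.
Step 2: By the inverse law of cosines on triangle AEU: cos(∠AEU) = (7² + 13.52² − 7²) / (2·7·13.52) = 182.87/189.32 = 0.9659, so ∠AEU = 15°.

Therefore, the measure of angle ∠AEU = 15°.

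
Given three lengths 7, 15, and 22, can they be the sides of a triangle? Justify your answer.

No.
The triangle inequality is violated: 7 + 15 = 22 ≤ 22.
These lengths cannot form a triangle.

No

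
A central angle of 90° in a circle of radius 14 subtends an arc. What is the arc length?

The full circumference is 2πr = 2π(14) = 28*pi.
The arc spans 90° out of 360°, which is a fraction of 1/4.
Arc length = 28*pi × 1/4 = 7*pi.

7*pi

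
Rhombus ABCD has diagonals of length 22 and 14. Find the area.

Area of a rhombus = (d1 * d2) / 2
Area = (22 * 14) / 2
Area = 308 / 2
Area = 154

154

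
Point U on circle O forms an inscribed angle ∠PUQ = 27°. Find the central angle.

By the inscribed angle theorem, the central angle is twice the inscribed angle.
Central angle = 2 × 27° = 54°

54°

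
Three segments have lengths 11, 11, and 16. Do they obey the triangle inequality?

For three segments to close into a triangle, no single side can be as long as the other two combined.
The longest side is 16, and 11 + 11 = 22 > 16.
A triangle can be formed.

Yes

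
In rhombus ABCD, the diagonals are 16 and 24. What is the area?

Area of a rhombus = (d1 * d2) / 2
Area = (16 * 24) / 2
Area = 384 / 2
Area = 192

192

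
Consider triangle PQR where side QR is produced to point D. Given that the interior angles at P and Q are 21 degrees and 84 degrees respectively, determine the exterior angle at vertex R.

Exterior angle = 21 + 84 = 105 degrees (exterior angle theorem).

105 degrees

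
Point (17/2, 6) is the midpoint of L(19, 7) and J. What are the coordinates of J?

Using the midpoint formula: M = ((x1 + x2)/2, (y1 + y2)/2)
We know M = (17/2, 6) and L = (19, 7)
For x: 17/2 = (19 + x2)/2, so x2 = 2*17/2 - 19 = -2
For y: 6 = (7 + y2)/2, so y2 = 2*6 - 7 = 5
J = (-2, 5)

(-2, 5)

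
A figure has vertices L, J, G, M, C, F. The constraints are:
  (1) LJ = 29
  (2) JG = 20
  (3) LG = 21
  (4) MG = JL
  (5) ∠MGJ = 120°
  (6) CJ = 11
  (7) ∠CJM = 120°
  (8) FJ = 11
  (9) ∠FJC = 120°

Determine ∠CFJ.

Step 1: By the law of cosines on triangle FJC: FC² = 11² + 11² − 2·11·11·cos(120°) = 363, so FC = 11·√3.
Step 2: By the inverse law of cosines on triangle CFJ: cos(∠CFJ) = ((11·√3)² + 11² − 11²) / (2·11·√3·11) = 363/419.16 = 0.866, so ∠CFJ = 30°.

Therefore, the measure of angle ∠CFJ = 30°.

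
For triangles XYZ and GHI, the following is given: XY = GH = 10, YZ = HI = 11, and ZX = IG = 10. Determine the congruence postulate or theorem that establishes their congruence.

The given information provides:
XY = GH = 10, YZ = HI = 11, and ZX = IG = 10
This matches the SSS congruence theorem.
All three pairs of corresponding sides are equal (Side-Side-Side).

SSS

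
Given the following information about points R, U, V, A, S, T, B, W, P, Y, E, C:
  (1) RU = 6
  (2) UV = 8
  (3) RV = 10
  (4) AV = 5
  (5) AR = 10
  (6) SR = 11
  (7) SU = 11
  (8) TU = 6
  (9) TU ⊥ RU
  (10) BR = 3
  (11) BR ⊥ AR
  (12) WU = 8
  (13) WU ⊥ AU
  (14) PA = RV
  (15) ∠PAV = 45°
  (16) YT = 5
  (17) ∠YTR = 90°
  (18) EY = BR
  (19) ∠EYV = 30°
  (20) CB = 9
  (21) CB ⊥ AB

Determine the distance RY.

Step 1: By the law of cosines on triangle RUT: RT² = 6² + 6² − 2·6·6·cos(90°) = 72, so RT = 6·√2.
Step 2: By the law of cosines on triangle RTY: RY² = (6·√2)² + 5² − 2·6·√2·5·cos(90°) = 97, so RY = √97.

Therefore, the length of RY = √97.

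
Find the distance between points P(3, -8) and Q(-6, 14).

d = sqrt((-9)^2 + (22)^2) = sqrt(565)

sqrt(565)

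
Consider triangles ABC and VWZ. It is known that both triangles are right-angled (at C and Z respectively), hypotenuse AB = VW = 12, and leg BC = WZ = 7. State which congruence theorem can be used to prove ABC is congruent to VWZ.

The given information matches HL: The hypotenuse and one leg of two right triangles are equal (Hypotenuse-Leg).

HL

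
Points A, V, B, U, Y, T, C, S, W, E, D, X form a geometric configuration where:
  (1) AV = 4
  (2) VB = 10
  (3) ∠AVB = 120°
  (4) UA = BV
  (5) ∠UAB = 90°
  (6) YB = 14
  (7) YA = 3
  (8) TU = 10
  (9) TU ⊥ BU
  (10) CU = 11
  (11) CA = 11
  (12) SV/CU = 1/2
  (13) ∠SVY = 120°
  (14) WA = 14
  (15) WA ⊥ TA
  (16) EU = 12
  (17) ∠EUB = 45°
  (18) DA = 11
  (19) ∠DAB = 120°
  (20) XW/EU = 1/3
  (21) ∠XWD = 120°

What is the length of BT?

From the given relations: UA = BV = 10.
Step 1: By the law of cosines on triangle BVA: BA² = 10² + 4² − 2·10·4·cos(120°) = 156, so BA = 2·√39.
Step 2: By the law of cosines on triangle UAB: UB² = 10² + (2·√39)² − 2·10·2·√39·cos(90°) = 256, so UB = 16.
Step 3: By the law of cosines on triangle BUT: BT² = 16² + 10² − 2·16·10·cos(90°) = 356, so BT = 2·√89.

Therefore, the length of BT = 2·√89.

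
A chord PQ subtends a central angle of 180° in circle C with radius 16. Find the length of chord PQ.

Drop a perpendicular from the center to the chord, bisecting both the chord and the central angle.
Each half-chord = r sin(θ/2) = 16 sin(90°).
The full chord = 2 × 16 × sin(90°) = 32.

32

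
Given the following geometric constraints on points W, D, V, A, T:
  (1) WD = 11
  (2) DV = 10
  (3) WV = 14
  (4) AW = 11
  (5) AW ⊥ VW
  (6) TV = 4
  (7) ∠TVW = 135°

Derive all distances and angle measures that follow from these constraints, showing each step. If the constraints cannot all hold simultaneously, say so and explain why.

The constraints are consistent.

Step 1: From WV = 14, VT = 4, and ∠WVT = 135°, by the law of cosines:
  WT² = WV² + VT² - 2·WV·VT·cos(135°) = 196 + 16 + 79.2 = 291.2
  WT ≈ 17.06

Step 2: From VW = 14, WA = 11, and ∠VWA = 90°, by the law of cosines:
  VA² = VW² + WA² - 2·VW·WA·cos(90°) = 196 + 121 - 0 = 317
  VA ≈ 17.8

Step 3: From WD = 11, WV = 14, DV = 10, by the inverse law of cosines:
  cos(∠DWV) = (WD² + WV² - DV²) / (2·WD·WV)
  ∠DWV = 45.21°

Step 4: From DV = 10, DW = 11, VW = 14, by the inverse law of cosines:
  cos(∠VDW) = (DV² + DW² - VW²) / (2·DV·DW)
  ∠VDW = 83.48°

Step 5: From VD = 10, VW = 14, DW = 11, by the inverse law of cosines:
  cos(∠DVW) = (VD² + VW² - DW²) / (2·VD·VW)
  ∠DVW = 51.32°

Step 6: From WT = 17.06, WV = 14, TV = 4, by the inverse law of cosines:
  cos(∠TWV) = (WT² + WV² - TV²) / (2·WT·WV)
  ∠TWV = 9.54°

Step 7: From VA = 17.8, VW = 14, AW = 11, by the inverse law of cosines:
  cos(∠AVW) = (VA² + VW² - AW²) / (2·VA·VW)
  ∠AVW = 38.16°

Step 8: From AV = 17.8, AW = 11, VW = 14, by the inverse law of cosines:
  cos(∠VAW) = (AV² + AW² - VW²) / (2·AV·AW)
  ∠VAW = 51.84°

Step 9: From TV = 4, TW = 17.06, VW = 14, by the inverse law of cosines:
  cos(∠VTW) = (TV² + TW² - VW²) / (2·TV·TW)
  ∠VTW = 35.46°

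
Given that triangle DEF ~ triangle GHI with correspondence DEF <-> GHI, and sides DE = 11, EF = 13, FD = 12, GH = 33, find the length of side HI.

Since the triangles are similar, the ratio of corresponding sides is constant.
Scale factor k = GH / DE = 33 / 11 = 3
HI = k * EF = 3 * 13 = 39

39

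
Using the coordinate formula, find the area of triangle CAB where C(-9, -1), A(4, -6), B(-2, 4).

Shoelace: Area = (1/2)|-9(-6-4) + 4(4--1) + -2(-1--6)| = (1/2)(100) = 50

50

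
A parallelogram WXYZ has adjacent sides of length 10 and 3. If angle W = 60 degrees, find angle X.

In a parallelogram, consecutive angles are supplementary (sum to 180°).
angle X = 180 - angle W
angle X = 180 - 60
angle X = 120 degrees

120 degrees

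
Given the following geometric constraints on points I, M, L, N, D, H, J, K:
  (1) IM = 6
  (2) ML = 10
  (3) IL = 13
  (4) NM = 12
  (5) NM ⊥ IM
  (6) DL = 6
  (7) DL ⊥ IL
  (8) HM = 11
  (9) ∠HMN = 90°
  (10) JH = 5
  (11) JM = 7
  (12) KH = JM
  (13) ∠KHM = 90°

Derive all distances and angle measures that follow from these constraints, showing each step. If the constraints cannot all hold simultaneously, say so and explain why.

The constraints are consistent.

From the given relations:
  KH = JM = 7

Step 1: From IM = 6, MN = 12, and ∠IMN = 90°, by the law of cosines:
  IN² = IM² + MN² - 2·IM·MN·cos(90°) = 36 + 144 - 0 = 180
  IN = 6·√5

Step 2: From IL = 13, LD = 6, and ∠ILD = 90°, by the law of cosines:
  ID² = IL² + LD² - 2·IL·LD·cos(90°) = 169 + 36 - 0 = 205
  ID ≈ 14.32

Step 3: From MH = 11, HK = 7, and ∠MHK = 90°, by the law of cosines:
  MK² = MH² + HK² - 2·MH·HK·cos(90°) = 121 + 49 - 0 = 170
  MK = √170

Step 4: From NM = 12, MH = 11, and ∠NMH = 90°, by the law of cosines:
  NH² = NM² + MH² - 2·NM·MH·cos(90°) = 144 + 121 - 0 = 265
  NH ≈ 16.28

Step 5: From IL = 13, IM = 6, LM = 10, by the inverse law of cosines:
  cos(∠LIM) = (IL² + IM² - LM²) / (2·IL·IM)
  ∠LIM = 47.7°

Step 6: From MH = 11, MJ = 7, HJ = 5, by the inverse law of cosines:
  cos(∠HMJ) = (MH² + MJ² - HJ²) / (2·MH·MJ)
  ∠HMJ = 19.69°

Step 7: From MI = 6, ML = 10, IL = 13, by the inverse law of cosines:
  cos(∠IML) = (MI² + ML² - IL²) / (2·MI·ML)
  ∠IML = 105.96°

Step 8: From LI = 13, LM = 10, IM = 6, by the inverse law of cosines:
  cos(∠ILM) = (LI² + LM² - IM²) / (2·LI·LM)
  ∠ILM = 26.34°

Step 9: From HJ = 5, HM = 11, JM = 7, by the inverse law of cosines:
  cos(∠JHM) = (HJ² + HM² - JM²) / (2·HJ·HM)
  ∠JHM = 28.14°

Step 10: From JH = 5, JM = 7, HM = 11, by the inverse law of cosines:
  cos(∠HJM) = (JH² + JM² - HM²) / (2·JH·JM)
  ∠HJM = 132.18°

Step 11: From ID = 14.32, IL = 13, DL = 6, by the inverse law of cosines:
  cos(∠DIL) = (ID² + IL² - DL²) / (2·ID·IL)
  ∠DIL = 24.78°

Step 12: From IM = 6, IN = 6·√5, MN = 12, by the inverse law of cosines:
  cos(∠MIN) = (IM² + IN² - MN²) / (2·IM·IN)
  ∠MIN = 63.43°

Step 13: From MH = 11, MK = √170, HK = 7, by the inverse law of cosines:
  cos(∠HMK) = (MH² + MK² - HK²) / (2·MH·MK)
  ∠HMK = 32.47°

Step 14: From NH = 16.28, NM = 12, HM = 11, by the inverse law of cosines:
  cos(∠HNM) = (NH² + NM² - HM²) / (2·NH·NM)
  ∠HNM = 42.51°

Step 15: From NI = 6·√5, NM = 12, IM = 6, by the inverse law of cosines:
  cos(∠INM) = (NI² + NM² - IM²) / (2·NI·NM)
  ∠INM = 26.57°

Step 16: From DI = 14.32, DL = 6, IL = 13, by the inverse law of cosines:
  cos(∠IDL) = (DI² + DL² - IL²) / (2·DI·DL)
  ∠IDL = 65.22°

Step 17: From HM = 11, HN = 16.28, MN = 12, by the inverse law of cosines:
  cos(∠MHN) = (HM² + HN² - MN²) / (2·HM·HN)
  ∠MHN = 47.49°

Step 18: From KH = 7, KM = √170, HM = 11, by the inverse law of cosines:
  cos(∠HKM) = (KH² + KM² - HM²) / (2·KH·KM)
  ∠HKM = 57.53°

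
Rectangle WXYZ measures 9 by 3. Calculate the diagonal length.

Using the Pythagorean theorem:
d² = 9² + 3² = 81 + 9 = 90
d = sqrt(90) = 3*sqrt(10)

3*sqrt(10)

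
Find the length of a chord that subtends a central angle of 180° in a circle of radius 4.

Drop a perpendicular from the center to the chord, bisecting both the chord and the central angle.
Each half-chord = r sin(θ/2) = 4 sin(90°).
The full chord = 2 × 4 × sin(90°) = 8.

8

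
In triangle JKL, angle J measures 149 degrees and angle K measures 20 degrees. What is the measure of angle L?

By the triangle angle sum property, the three interior angles of any triangle add up to 180°.
We know angle J = 149° and angle K = 20°, so their sum is 169°.
Therefore angle L = 180° - 169° = 11°.

11 degrees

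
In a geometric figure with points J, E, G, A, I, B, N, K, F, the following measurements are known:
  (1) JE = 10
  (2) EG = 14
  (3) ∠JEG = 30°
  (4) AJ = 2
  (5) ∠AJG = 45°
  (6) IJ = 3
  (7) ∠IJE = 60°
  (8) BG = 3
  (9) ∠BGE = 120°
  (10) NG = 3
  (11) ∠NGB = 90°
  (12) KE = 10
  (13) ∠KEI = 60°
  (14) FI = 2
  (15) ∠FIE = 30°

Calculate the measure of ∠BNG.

Step 1: By the law of cosines on triangle NGB: NB² = 3² + 3² − 2·3·3·cos(90°) = 18, so NB = 3·√2.
Step 2: By the inverse law of cosines on triangle BNG: cos(∠BNG) = ((3·√2)² + 3² − 3²) / (2·3·√2·3) = 18/25.46 = 0.7071, so ∠BNG = 45°.

Therefore, the measure of angle ∠BNG = 45°.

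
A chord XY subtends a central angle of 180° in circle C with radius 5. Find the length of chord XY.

Chord length = 2r sin(θ/2)
= 2 × 5 × sin(180°/2)
= 2 × 5 × sin(90°)
= 10

10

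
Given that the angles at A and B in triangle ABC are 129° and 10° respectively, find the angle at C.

Let angle C = x. Then 129 + 10 + x = 180.
x = 180 - 139 = 41 degrees.

41 degrees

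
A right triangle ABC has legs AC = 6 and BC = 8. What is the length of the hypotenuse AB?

AB = sqrt(6^2 + 8^2) = sqrt(100) = 10

10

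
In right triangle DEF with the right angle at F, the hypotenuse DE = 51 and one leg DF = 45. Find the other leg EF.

By the Pythagorean theorem: EF^2 = DE^2 - DF^2
EF^2 = 51^2 - 45^2 = 2601 - 2025 = 576
EF = sqrt(576) = 24

24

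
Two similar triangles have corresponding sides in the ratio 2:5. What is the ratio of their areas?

Area scales with the square of linear dimensions. If every length is multiplied by 2/5, then the area is multiplied by (2/5)^2 = 4/25.
The area ratio is 4:25.

4:25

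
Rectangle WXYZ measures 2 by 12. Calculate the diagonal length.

d = sqrt(2^2 + 12^2) = sqrt(148) = 2*sqrt(37)

2*sqrt(37)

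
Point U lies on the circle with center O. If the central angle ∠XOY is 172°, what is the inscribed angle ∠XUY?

By the inscribed angle theorem, the inscribed angle is half the central angle.
Inscribed angle = 172° / 2 = 86°

86°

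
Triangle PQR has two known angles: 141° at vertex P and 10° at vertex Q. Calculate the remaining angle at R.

The interior angles sum to 180°: angle R = 180 - 141 - 10 = 29°.
The triangle is obtuse (angles 141°, 10°, 29°).

29 degrees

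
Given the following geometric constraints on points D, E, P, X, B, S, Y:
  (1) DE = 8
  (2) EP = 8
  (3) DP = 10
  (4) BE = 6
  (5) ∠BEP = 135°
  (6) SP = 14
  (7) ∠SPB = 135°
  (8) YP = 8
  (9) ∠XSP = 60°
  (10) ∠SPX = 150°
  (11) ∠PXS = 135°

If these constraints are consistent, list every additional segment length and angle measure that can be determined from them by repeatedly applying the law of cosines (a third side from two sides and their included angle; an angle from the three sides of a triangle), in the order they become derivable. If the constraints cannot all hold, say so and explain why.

These constraints are not satisfiable: (9), (10) and (11) are the three interior angles of triangle XSP, which must sum to 180°, but 60° + 150° + 135° = 345°. No planar figure meets all of them, so nothing further can be derived.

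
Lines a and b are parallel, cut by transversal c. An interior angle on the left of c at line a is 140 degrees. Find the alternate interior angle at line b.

Alternate interior angles formed by parallel lines and a transversal are equal.
The given angle is 140 degrees.
The alternate interior angle = 140 degrees.

140 degrees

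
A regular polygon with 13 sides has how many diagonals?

Each of the 13 vertices connects to 10 non-adjacent vertices via diagonals.
Total connections = 13 × 10 = 130, but each diagonal is counted twice.
Number of diagonals = 130 / 2 = 65.

65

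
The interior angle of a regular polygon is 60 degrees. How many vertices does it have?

Each interior angle of a regular n-gon is (n - 2) * 180 / n.
Setting this equal to 60:
(n - 2) * 180 / n = 60
Each exterior angle = 180 - 60 = 120 degrees.
Since exterior angles sum to 360: n = 360 / 120 = 3.

3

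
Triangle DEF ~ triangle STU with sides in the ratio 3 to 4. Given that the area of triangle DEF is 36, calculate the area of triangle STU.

Area ratio = (3/4)^2 = 9/16. Area of STU = 36 * 16/9 = 64.

64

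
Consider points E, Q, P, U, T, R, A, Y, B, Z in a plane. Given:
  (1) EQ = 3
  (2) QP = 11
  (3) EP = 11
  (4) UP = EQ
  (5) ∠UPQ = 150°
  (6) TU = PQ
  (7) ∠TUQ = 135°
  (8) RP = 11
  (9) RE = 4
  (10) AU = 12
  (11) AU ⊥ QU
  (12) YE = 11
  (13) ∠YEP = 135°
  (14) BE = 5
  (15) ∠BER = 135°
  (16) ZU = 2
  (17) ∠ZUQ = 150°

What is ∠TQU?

From the given relations: UP = EQ = 3; TU = PQ = 11.
Step 1: By the law of cosines on triangle UPQ: UQ² = 3² + 11² − 2·3·11·cos(150°) = 187.16, so UQ ≈ 13.68.
Step 2: By the law of cosines on triangle QUT: QT² = 13.68² + 11² − 2·13.68·11·cos(135°) = 520.98, so QT ≈ 22.82.
Step 3: By the inverse law of cosines on triangle TQU: cos(∠TQU) = (22.82² + 13.68² − 11²) / (2·22.82·13.68) = 587.13/624.52 = 0.9401, so ∠TQU = 19.92°.

Therefore, the measure of angle ∠TQU = 19.92°.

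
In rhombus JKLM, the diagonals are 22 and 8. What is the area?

The diagonals of a rhombus divide it into four right triangles.
Each triangle has legs 22/ 2 = 11 and 8/2 = 4, so each has area (1/2)*11*4 = 22.
Four such triangles give total area = (d1 * d2) / 2 = 88.

88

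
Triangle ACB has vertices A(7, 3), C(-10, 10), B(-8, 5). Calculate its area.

The Shoelace formula computes the area from vertex coordinates by summing cross products.
For vertices (7,3), (-10,10), (-8,5):
Signed sum = 7*10 - -10*3 + -10*5 - -8*10 + -8*3 - 7*5
= 100 + 30 + -59 = 71
Area = (1/2)|71| = 71/2.

71/2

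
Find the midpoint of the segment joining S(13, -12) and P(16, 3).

The midpoint is the average of the coordinates:
x: (13 + 16)/2 = 29/2
y: (-12 + 3)/2 = -9/2
Midpoint = (29/2, -9/2)

(29/2, -9/2)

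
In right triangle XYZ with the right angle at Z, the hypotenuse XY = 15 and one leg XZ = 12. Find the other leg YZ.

YZ = sqrt(15^2 - 12^2) = sqrt(81) = 9

9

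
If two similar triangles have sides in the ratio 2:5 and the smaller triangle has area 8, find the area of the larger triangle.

For similar figures, the area ratio equals the square of the side ratio.
Side ratio (the smaller triangle to the larger triangle) = 2:5, so area ratio = 2^2:5^2 = 4:25.
If the area of the smaller triangle is 8, then the area of the larger triangle = 8 * (25/4) = 50.

50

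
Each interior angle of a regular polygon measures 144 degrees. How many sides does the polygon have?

Exterior angle = 180 - 144 = 36. n = 360 / 36 = 10.

10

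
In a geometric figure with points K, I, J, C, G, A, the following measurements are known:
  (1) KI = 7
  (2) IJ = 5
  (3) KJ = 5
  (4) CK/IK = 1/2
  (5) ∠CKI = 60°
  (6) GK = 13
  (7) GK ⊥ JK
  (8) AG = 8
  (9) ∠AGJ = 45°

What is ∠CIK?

From the given relations: CK = 1/2·IK = 1/2·7 ≈ 3.5.
Step 1: By the law of cosines on triangle IKC: IC² = 7² + 3.5² − 2·7·3.5·cos(60°) = 36.75, so IC = 7/2·√3.
Step 2: By the inverse law of cosines on triangle CIK: cos(∠CIK) = ((7/2·√3)² + 7² − 3.5²) / (2·7/2·√3·7) = 73.5/84.87 = 0.866, so ∠CIK = 30°.

Therefore, the measure of angle ∠CIK = 30°.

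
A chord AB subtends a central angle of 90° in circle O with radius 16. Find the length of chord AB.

Drop a perpendicular from the center to the chord, bisecting both the chord and the central angle.
Each half-chord = r sin(θ/2) = 16 sin(45°).
The full chord = 2 × 16 × sin(45°) = 16*sqrt(2).

16*sqrt(2)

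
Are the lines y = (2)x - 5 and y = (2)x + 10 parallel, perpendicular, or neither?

Slope of line 1: m1 = 2
Slope of line 2: m2 = 2
m1 = m2, so the lines are parallel.

Parallel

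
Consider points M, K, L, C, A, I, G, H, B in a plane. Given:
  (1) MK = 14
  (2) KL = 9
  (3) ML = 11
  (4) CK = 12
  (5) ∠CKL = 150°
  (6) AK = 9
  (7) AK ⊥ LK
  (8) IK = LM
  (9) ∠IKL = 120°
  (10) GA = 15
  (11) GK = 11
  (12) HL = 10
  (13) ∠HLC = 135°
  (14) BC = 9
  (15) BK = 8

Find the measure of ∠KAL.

Step 1: By the law of cosines on triangle AKL: AL² = 9² + 9² − 2·9·9·cos(90°) = 162, so AL = 9·√2.
Step 2: By the inverse law of cosines on triangle KAL: cos(∠KAL) = (9² + (9·√2)² − 9²) / (2·9·9·√2) = 162/229.1 = 0.7071, so ∠KAL = 45°.

Therefore, the measure of angle ∠KAL = 45°.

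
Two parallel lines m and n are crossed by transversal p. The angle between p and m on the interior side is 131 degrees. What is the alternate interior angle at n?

Alternate interior angles formed by parallel lines and a transversal are equal.
The given angle is 131 degrees.
The alternate interior angle = 131 degrees.

131 degrees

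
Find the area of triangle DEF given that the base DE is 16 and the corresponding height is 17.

Area = (1/2)(16)(17) = 136

136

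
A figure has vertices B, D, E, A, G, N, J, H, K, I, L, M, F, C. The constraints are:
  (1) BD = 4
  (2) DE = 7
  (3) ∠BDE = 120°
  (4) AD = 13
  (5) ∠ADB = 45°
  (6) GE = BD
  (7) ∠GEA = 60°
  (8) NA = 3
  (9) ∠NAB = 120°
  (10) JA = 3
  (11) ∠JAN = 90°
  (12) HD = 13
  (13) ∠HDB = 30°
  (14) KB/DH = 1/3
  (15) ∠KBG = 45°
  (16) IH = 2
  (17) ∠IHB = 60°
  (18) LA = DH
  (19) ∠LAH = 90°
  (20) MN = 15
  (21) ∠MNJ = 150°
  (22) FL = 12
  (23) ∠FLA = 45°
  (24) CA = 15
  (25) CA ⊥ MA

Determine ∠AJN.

Step 1: By the law of cosines on triangle JAN: JN² = 3² + 3² − 2·3·3·cos(90°) = 18, so JN = 3·√2.
Step 2: By the inverse law of cosines on triangle AJN: cos(∠AJN) = (3² + (3·√2)² − 3²) / (2·3·3·√2) = 18/25.46 = 0.7071, so ∠AJN = 45°.

Therefore, the measure of angle ∠AJN = 45°.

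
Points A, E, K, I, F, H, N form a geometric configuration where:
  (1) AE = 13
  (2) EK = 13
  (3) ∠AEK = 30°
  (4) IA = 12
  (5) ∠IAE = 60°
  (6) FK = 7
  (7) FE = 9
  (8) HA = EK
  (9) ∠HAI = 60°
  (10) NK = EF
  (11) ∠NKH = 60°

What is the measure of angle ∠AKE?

Step 1: By the law of cosines on triangle KEA: KA² = 13² + 13² − 2·13·13·cos(30°) = 45.28, so KA ≈ 6.73.
Step 2: By the inverse law of cosines on triangle AKE: cos(∠AKE) = (6.73² + 13² − 13²) / (2·6.73·13) = 45.28/174.96 = 0.2588, so ∠AKE = 75°.

Therefore, the measure of angle ∠AKE = 75°.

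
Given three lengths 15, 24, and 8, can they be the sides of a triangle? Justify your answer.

No.
The triangle inequality is violated: 15 + 8 = 23 ≤ 24.
These lengths cannot form a triangle.

No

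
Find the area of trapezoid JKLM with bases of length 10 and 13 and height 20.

A trapezoid's area equals the midsegment times the height.
The midsegment is (10 + 13) / 2 = 23/2.
Area = 23/2 * 20 = 230.

230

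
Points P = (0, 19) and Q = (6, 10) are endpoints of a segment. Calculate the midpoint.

The midpoint is the point halfway along the segment.
Move half the horizontal distance: 0 + (6 - 0)/2 = 0 + 6/2 = 3
Move half the vertical distance: 19 + (10 - 19)/2 = 19 + -9/2 = 29/2
Midpoint = (3, 29/2)

(3, 29/2)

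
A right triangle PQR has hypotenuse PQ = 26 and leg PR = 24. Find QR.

QR = sqrt(26^2 - 24^2) = sqrt(100) = 10

10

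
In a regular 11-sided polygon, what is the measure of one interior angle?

Each interior angle of a regular n-gon is (n - 2) * 180 / n.
For n = 11: (11 - 2) * 180 / 11 = 1620/11 = 1620/11 degrees.

1620/11 degrees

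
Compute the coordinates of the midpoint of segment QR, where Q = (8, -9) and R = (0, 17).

The midpoint is the average of the coordinates:
x: (8 + 0)/2 = 4
y: (-9 + 17)/2 = 4
Midpoint = (4, 4)

(4, 4)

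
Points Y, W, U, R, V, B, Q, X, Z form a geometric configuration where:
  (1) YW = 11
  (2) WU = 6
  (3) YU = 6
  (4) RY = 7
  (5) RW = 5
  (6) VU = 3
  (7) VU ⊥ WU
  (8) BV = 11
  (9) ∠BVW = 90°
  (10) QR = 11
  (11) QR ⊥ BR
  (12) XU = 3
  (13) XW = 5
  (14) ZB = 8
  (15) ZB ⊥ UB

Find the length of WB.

Step 1: By the law of cosines on triangle VUW: VW² = 3² + 6² − 2·3·6·cos(90°) = 45, so VW = 3·√5.
Step 2: By the law of cosines on triangle WVB: WB² = (3·√5)² + 11² − 2·3·√5·11·cos(90°) = 166, so WB = √166.

Therefore, the length of WB = √166.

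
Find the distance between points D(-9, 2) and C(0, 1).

d = sqrt((9)^2 + (-1)^2) = sqrt(82)

sqrt(82)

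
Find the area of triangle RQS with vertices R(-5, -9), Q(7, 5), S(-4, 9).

Using the Shoelace formula for a triangle:
Area = (1/2)|x0(y1 - y2) + x1(y2 - y0) + x2(y0 - y1)|
Area = (1/2)|-5(5 - 9) + 7(9 - -9) + -4(-9 - 5)|
Area = (1/2)|20 + 126 + 56|
Area = (1/2)|202|
Area = (1/2)(202)
Area = 101

101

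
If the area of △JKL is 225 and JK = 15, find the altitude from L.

height = 2 * 225 / 15 = 30

30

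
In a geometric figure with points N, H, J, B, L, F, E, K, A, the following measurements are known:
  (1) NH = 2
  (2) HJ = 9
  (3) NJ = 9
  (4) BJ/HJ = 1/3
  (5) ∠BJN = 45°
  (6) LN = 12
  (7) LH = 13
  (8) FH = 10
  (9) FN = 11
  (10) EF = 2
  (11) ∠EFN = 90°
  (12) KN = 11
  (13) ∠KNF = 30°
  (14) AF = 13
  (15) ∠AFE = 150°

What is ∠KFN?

Step 1: By the law of cosines on triangle FNK: FK² = 11² + 11² − 2·11·11·cos(30°) = 32.42, so FK ≈ 5.69.
Step 2: By the inverse law of cosines on triangle KFN: cos(∠KFN) = (5.69² + 11² − 11²) / (2·5.69·11) = 32.42/125.27 = 0.2588, so ∠KFN = 75°.

Therefore, the measure of angle ∠KFN = 75°.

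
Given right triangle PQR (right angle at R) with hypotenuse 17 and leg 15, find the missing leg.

Rearranging the Pythagorean theorem to solve for the unknown leg:
leg^2 = hypotenuse^2 - known_leg^2 = 289 - 225 = 64
leg = sqrt(64) = 8.

8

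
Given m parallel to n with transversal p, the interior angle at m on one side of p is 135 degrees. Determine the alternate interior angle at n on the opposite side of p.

Alternate interior angles formed by parallel lines and a transversal are equal.
The given angle is 135 degrees.
The alternate interior angle = 135 degrees.

135 degrees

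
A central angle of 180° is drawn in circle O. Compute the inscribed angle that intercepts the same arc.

An inscribed angle intercepts an arc from a point on the circle, while the central angle intercepts the same arc from the center.
The inscribed angle is always half the central angle: 180° / 2 = 90°.

90°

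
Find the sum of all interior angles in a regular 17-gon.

The sum of interior angles of an n-sided polygon is (n - 2) * 180.
For n = 17: (17 - 2) * 180 = 15 * 180 = 2700 degrees.

2700 degrees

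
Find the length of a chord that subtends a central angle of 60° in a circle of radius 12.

Drop a perpendicular from the center to the chord, bisecting both the chord and the central angle.
Each half-chord = r sin(θ/2) = 12 sin(30°).
The full chord = 2 × 12 × sin(30°) = 12.

12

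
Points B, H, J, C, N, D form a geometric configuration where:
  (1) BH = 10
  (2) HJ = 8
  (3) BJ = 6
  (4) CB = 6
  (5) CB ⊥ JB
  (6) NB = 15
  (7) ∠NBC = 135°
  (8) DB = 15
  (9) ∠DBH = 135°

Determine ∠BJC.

Step 1: By the law of cosines on triangle JBC: JC² = 6² + 6² − 2·6·6·cos(90°) = 72, so JC = 6·√2.
Step 2: By the inverse law of cosines on triangle BJC: cos(∠BJC) = (6² + (6·√2)² − 6²) / (2·6·6·√2) = 72/101.82 = 0.7071, so ∠BJC = 45°.

Therefore, the measure of angle ∠BJC = 45°.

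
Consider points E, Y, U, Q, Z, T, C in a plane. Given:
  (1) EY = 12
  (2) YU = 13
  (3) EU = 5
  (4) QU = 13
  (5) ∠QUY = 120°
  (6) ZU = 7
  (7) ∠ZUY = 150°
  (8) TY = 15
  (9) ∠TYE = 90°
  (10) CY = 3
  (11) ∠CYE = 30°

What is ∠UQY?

Step 1: By the law of cosines on triangle QUY: QY² = 13² + 13² − 2·13·13·cos(120°) = 507, so QY = 13·√3.
Step 2: By the inverse law of cosines on triangle UQY: cos(∠UQY) = (13² + (13·√3)² − 13²) / (2·13·13·√3) = 507/585.43 = 0.866, so ∠UQY = 30°.

Therefore, the measure of angle ∠UQY = 30°.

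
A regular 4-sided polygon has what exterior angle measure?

Each exterior angle of a regular n-gon is 360 / n.
For n = 4: 360 / 4 = 90 degrees.

90 degrees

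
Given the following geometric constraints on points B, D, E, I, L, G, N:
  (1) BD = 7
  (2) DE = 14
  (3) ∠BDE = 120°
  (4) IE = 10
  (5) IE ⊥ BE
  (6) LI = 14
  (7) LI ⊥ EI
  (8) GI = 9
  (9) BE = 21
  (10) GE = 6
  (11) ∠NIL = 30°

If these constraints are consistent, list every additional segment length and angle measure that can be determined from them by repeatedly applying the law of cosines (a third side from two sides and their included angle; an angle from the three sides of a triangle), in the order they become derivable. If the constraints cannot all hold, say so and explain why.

These constraints are not satisfiable: (1), (2) and (3) already determine BE: by the law of cosines BE² = 7² + 14² − 2·7·14·cos(120°) = 343, so BE = 7·√7, which contradicts (9) BE = 21. No planar figure meets all of them, so nothing further can be derived.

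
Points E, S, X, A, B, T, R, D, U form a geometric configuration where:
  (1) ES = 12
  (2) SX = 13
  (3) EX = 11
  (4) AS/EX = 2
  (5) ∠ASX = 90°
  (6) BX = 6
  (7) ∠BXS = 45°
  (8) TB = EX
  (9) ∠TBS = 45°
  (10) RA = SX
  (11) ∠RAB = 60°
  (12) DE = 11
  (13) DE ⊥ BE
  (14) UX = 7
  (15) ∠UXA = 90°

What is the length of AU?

From the given relations: AS = 2·EX = 2·11 = 22.
Step 1: By the law of cosines on triangle XSA: XA² = 13² + 22² − 2·13·22·cos(90°) = 653, so XA ≈ 25.55.
Step 2: By the law of cosines on triangle AXU: AU² = 25.55² + 7² − 2·25.55·7·cos(90°) = 702, so AU = 3·√78.

Therefore, the length of AU = 3·√78.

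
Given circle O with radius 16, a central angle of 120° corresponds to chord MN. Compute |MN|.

Drop a perpendicular from the center to the chord, bisecting both the chord and the central angle.
Each half-chord = r sin(θ/2) = 16 sin(60°).
The full chord = 2 × 16 × sin(60°) = 16*sqrt(3).

16*sqrt(3)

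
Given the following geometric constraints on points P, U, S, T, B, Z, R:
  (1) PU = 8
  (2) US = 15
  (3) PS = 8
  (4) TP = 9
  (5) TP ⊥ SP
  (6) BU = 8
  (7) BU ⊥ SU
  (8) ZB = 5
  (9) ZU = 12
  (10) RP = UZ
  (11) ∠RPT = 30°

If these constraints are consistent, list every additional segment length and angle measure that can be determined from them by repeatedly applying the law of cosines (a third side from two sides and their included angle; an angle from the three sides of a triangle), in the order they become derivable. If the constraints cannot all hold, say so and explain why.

The constraints are consistent. Derivable facts, in order:
After 1 step:
- SB = 17
- ST = √145
- TR ≈ 6.16
- ∠BUZ = 17.61°
- ∠BZU = 28.96°
- ∠PSU = 20.36°
- ∠PUS = 20.36°
- ∠SPU = 139.27°
- ∠UBZ = 133.43°
After 2 steps:
- ∠BSU = 28.07°
- ∠PRT = 46.94°
- ∠PST = 48.37°
- ∠PTR = 103.06°
- ∠PTS = 41.63°
- ∠SBU = 61.93°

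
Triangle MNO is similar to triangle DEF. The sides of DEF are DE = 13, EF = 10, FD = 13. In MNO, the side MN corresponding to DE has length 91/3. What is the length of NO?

Similar triangles have proportional sides. Setting up the proportion:
MN / DE = NO / EF
91/3 / 13 = NO / 10
NO = 10 * 91/3 / 13 = 70/3.

70/3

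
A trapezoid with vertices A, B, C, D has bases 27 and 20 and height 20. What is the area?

Area = (27 + 20) * 20 / 2 = 940 / 2 = 470

470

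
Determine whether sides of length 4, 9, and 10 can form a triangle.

Check all three triangle inequalities:
4 + 9 = 13 > 10 ✓
4 + 10 = 14 > 9 ✓
9 + 10 = 19 > 4 ✓
All conditions hold, so these sides form a valid triangle.

Yes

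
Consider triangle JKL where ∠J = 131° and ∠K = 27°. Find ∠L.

The interior angles sum to 180°: angle L = 180 - 131 - 27 = 22°.
The triangle is obtuse (angles 131°, 27°, 22°).

22 degrees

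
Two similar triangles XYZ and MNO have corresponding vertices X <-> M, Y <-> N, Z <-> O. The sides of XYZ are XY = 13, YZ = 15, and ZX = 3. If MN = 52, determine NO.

k = 52/13 = 4. NO = 4 * 15 = 60.

60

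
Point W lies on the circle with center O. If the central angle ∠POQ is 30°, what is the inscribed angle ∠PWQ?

An inscribed angle intercepts an arc from a point on the circle, while the central angle intercepts the same arc from the center.
The inscribed angle is always half the central angle: 30° / 2 = 15°.

15°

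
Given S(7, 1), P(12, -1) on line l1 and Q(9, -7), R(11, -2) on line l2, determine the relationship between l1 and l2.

Slope of line 1: m1 = (-1 - 1)/(12 - 7) = -2/5 = -2/5
Slope of line 2: m2 = (-2 - -7)/(11 - 9) = 5/2 = 5/2
m1 * m2 = (-2/5) * (5/2) = -1 = -1, so the lines are perpendicular.

Perpendicular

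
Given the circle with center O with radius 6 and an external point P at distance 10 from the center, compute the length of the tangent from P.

Let T be the point of tangency. Then OT ⊥ PT (radius ⊥ tangent).
In right triangle OTP: OP² = OT² + PT²
10² = 6² + PT²
PT² = 64, PT = 8

8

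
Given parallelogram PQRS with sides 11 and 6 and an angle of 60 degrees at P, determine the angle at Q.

Opposite sides of a parallelogram are parallel, so consecutive angles form co-interior angles on a transversal.
Co-interior angles sum to 180°, giving angle Q = 180 - 60 = 120 degrees.

120 degrees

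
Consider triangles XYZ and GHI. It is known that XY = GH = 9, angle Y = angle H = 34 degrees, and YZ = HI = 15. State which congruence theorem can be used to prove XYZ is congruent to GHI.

The given information matches SAS: Two pairs of corresponding sides and the included angle are equal (Side-Angle-Side).

SAS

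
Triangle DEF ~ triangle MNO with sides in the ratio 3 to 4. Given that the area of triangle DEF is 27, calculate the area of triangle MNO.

Area ratio = (3/4)^2 = 9/16. Area of MNO = 27 * 16/9 = 48.

48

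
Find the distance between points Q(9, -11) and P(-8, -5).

d = sqrt((-8 - 9)^2 + (-5 - -11)^2)
d = sqrt(-17^2 + 6^2)
d = sqrt(289 + 36)
d = sqrt(325) = 5*sqrt(13)

5*sqrt(13)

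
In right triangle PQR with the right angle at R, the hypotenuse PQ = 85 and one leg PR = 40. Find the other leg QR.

By the Pythagorean theorem: QR^2 = PQ^2 - PR^2
QR^2 = 85^2 - 40^2 = 7225 - 1600 = 5625
QR = sqrt(5625) = 75

75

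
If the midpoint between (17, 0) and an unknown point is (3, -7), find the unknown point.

Using the midpoint formula: M = ((x1 + x2)/2, (y1 + y2)/2)
We know M = (3, -7) and S = (17, 0)
For x: 3 = (17 + x2)/2, so x2 = 2*3 - 17 = -11
For y: -7 = (0 + y2)/2, so y2 = 2*-7 - 0 = -14
R = (-11, -14)

(-11, -14)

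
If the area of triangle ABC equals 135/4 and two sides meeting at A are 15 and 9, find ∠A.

sin(C) = 2 * 135/4 / (15 * 9) = 1/2, so C = arcsin(1/2) = 30°.
Since sin(180° - C) = sin(C), the obtuse angle 150° gives the same area, so C = 30° or C = 150°.

30° or 150°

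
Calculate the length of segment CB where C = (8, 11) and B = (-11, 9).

d = sqrt((-19)^2 + (-2)^2) = sqrt(365)

sqrt(365)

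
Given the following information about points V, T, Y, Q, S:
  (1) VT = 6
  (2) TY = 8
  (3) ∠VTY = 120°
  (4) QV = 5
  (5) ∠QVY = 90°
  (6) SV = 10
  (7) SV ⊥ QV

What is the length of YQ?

Step 1: By the law of cosines on triangle VTY: VY² = 6² + 8² − 2·6·8·cos(120°) = 148, so VY = 2·√37.
Step 2: By the law of cosines on triangle YVQ: YQ² = (2·√37)² + 5² − 2·2·√37·5·cos(90°) = 173, so YQ = √173.

Therefore, the length of YQ = √173.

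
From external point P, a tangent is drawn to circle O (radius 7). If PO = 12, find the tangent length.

The tangent, radius, and line from the external point to the center form a right triangle.
The right angle is where the tangent meets the radius.
By the Pythagorean theorem: tangent² + 7² = 12²
tangent² = 144 - 49 = 95
tangent = sqrt(95)

sqrt(95)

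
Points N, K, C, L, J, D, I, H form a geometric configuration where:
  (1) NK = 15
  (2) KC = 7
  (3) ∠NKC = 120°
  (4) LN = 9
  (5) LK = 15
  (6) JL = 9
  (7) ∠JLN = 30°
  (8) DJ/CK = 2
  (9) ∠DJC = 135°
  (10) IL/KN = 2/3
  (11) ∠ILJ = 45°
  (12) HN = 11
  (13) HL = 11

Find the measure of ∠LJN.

Step 1: By the law of cosines on triangle JLN: JN² = 9² + 9² − 2·9·9·cos(30°) = 21.7, so JN ≈ 4.66.
Step 2: By the inverse law of cosines on triangle LJN: cos(∠LJN) = (9² + 4.66² − 9²) / (2·9·4.66) = 21.7/83.86 = 0.2588, so ∠LJN = 75°.

Therefore, the measure of angle ∠LJN = 75°.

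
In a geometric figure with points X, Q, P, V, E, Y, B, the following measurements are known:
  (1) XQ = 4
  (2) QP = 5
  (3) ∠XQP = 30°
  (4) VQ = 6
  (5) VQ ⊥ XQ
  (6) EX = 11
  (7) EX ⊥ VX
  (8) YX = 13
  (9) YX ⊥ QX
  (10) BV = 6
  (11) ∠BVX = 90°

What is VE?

Step 1: By the law of cosines on triangle XQV: XV² = 4² + 6² − 2·4·6·cos(90°) = 52, so XV = 2·√13.
Step 2: By the law of cosines on triangle VXE: VE² = (2·√13)² + 11² − 2·2·√13·11·cos(90°) = 173, so VE = √173.

Therefore, the length of VE = √173.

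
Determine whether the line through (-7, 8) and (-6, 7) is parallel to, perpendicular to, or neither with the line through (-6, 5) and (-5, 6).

Slope of line 1: m1 = (7 - 8)/(-6 - -7) = -1/1 = -1
Slope of line 2: m2 = (6 - 5)/(-5 - -6) = 1/1 = 1
Two lines are perpendicular when the product of their slopes is -1 (negative reciprocals).
m1 * m2 = (-1) * (1) = -1, confirming perpendicularity.

Perpendicular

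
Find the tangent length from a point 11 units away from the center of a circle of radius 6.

tangent = √(d² - r²) = √(11² - 6²) = √(121 - 36) = √85 = sqrt(85)

sqrt(85)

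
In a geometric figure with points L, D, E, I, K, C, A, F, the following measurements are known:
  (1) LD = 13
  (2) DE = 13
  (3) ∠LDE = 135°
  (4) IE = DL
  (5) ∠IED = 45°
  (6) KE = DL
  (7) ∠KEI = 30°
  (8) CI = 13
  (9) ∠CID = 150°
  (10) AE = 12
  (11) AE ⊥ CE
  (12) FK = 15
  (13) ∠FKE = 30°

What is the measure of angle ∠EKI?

From the given relations: KE = DL = 13; IE = DL = 13.
Step 1: By the law of cosines on triangle KEI: KI² = 13² + 13² − 2·13·13·cos(30°) = 45.28, so KI ≈ 6.73.
Step 2: By the inverse law of cosines on triangle EKI: cos(∠EKI) = (13² + 6.73² − 13²) / (2·13·6.73) = 45.28/174.96 = 0.2588, so ∠EKI = 75°.

Therefore, the measure of angle ∠EKI = 75°.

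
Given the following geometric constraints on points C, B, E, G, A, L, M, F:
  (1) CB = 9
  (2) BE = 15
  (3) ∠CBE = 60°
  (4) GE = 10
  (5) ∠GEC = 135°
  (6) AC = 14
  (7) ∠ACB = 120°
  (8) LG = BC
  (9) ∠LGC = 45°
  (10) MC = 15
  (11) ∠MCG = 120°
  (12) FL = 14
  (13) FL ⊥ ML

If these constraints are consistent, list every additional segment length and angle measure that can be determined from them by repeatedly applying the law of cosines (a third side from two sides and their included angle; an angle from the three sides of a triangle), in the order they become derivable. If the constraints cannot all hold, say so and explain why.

The constraints are consistent. Derivable facts, in order:
After 1 step:
- BA ≈ 20.07
- CE = 3·√19
After 2 steps:
- CG ≈ 21.35
- ∠ABC = 37.15°
- ∠BAC = 22.85°
- ∠BCE = 83.41°
- ∠BEC = 36.59°
After 3 steps:
- CL ≈ 16.28
- GM ≈ 31.64
- ∠CGE = 25.66°
- ∠ECG = 19.34°
After 4 steps:
- ∠CGM = 24.24°
- ∠CLG = 111.99°
- ∠CMG = 35.76°
- ∠GCL = 23.01°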